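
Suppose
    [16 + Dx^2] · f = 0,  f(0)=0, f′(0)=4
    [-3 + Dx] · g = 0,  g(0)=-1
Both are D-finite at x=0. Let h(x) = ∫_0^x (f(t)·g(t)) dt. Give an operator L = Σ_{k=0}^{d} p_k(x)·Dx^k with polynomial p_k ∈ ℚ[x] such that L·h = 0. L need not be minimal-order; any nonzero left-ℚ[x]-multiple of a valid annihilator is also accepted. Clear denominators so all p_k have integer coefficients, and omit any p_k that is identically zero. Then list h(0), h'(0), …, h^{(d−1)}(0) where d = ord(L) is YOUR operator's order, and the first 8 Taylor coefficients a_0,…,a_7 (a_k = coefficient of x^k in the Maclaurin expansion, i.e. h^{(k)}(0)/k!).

L = 25·Dx - 6·Dx^2 + Dx^3  (order 3).
h: a_k = 0, 0, -2, -4, -11/6, 14/5, 779/180, 143/70, …
ICs: h(0) = 0, h′(0) = 0, h′′(0) = -4.

f: a_k = 0, 4, 0, -32/3, 0, 128/15, 0, -1024/315, …
g: a_k = -1, -3, -9/2, -9/2, -27/8, -81/40, -81/80, -243/560, …
f·g: L₀ = L_f ⊗_s L_g, ord ≤ 2·1.
h=∫₀ˣh₀: take L = L₀·Dx.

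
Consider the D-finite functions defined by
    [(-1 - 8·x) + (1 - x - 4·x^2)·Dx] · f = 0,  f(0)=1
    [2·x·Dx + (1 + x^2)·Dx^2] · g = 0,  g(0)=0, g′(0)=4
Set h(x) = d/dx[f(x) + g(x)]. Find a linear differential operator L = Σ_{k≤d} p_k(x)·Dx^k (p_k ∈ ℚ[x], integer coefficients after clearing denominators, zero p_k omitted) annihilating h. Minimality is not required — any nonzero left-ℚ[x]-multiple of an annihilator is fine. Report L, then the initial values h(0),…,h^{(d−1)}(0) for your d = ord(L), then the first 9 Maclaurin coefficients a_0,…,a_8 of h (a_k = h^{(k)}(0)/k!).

f: a_k = 1, 1, 5, 9, 29, 65, 181, 441, 1165, …
g: a_k = 0, 4, 0, -4/3, 0, 4/5, 0, -4/7, 0, …
f+g: L₀ = lclm(L_f,L_g), ord ≤ 1+2.
h₀' ⇒ L via d/dx closure of L₀.
L = (-10 + 40·x + 478·x^2 + 864·x^3 + 2496·x^4 + 384·x^6) + (28 + 246·x + 316·x^2 + 1182·x^3 + 752·x^4 + 2048·x^5 + 48·x^6 + 384·x^7)·Dx + (-5 - 8·x - 32·x^2 + 104·x^3 + 197·x^4 + 128·x^5 + 288·x^6 + 16·x^7 + 64·x^8)·Dx^2  (order 2).
h: a_k = 5, 10, 23, 116, 329, 1086, 3083, 9320, 26365, …
ICs: h(0) = 5, h′(0) = 10.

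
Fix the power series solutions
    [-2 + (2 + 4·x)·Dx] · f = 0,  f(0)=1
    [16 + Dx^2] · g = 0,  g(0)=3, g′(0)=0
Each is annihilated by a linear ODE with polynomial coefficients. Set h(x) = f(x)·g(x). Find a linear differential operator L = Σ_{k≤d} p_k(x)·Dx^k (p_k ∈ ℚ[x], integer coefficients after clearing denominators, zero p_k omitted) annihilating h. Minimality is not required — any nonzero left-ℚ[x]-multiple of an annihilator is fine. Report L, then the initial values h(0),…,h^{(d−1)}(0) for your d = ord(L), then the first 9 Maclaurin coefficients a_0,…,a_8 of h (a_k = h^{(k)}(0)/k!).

L = (19 + 64·x + 64·x^2) + (-2 - 4·x)·Dx + (1 + 4·x + 4·x^2)·Dx^2  (order 2).
h: a_k = 3, 3, -51/2, -45/2, 337/8, 181/8, -5281/240, -3811/240, 199649/13440, …
ICs: h(0) = 3, h′(0) = 3.

f: a_k = 1, 1, -1/2, 1/2, -5/8, 7/8, -21/16, 33/16, -429/128, …
g: a_k = 3, 0, -24, 0, 32, 0, -256/15, 0, 512/105, …
Product ⇒ symmetric product L₀, ord ≤ 2.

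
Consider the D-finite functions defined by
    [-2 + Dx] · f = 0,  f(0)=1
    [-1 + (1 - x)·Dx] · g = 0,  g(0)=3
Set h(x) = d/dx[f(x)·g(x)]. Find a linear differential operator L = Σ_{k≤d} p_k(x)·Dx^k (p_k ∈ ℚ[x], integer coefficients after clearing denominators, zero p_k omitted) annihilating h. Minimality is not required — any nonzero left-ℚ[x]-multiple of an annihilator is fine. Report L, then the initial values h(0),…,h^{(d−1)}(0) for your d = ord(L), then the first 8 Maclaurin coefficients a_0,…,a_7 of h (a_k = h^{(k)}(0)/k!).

L = (10 - 12·x + 4·x^2) + (-3 + 5·x - 2·x^2)·Dx  (order 1).
h: a_k = 9, 30, 57, 84, 109, 662/5, 155, 18616/105, …
ICs: h(0) = 9.

f: a_k = 1, 2, 2, 4/3, 2/3, 4/15, 4/45, 8/315, …
g: a_k = 3, 3, 3, 3, 3, 3, 3, 3, …
f·g: L₀ = L_f ⊗_s L_g, ord ≤ 1·1.
h₀' ⇒ L via d/dx closure of L₀.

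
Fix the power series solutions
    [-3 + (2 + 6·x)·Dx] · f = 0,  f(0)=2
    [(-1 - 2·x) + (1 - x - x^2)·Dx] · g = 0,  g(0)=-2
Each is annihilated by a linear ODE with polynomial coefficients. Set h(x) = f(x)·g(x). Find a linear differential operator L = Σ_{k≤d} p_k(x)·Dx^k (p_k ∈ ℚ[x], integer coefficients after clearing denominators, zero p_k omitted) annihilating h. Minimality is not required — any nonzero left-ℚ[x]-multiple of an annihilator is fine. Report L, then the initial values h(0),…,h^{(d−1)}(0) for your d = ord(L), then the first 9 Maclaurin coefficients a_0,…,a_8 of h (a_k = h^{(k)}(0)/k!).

L = (5 + 7·x + 9·x^2) + (-2 - 4·x + 8·x^2 + 6·x^3)·Dx  (order 1).
h: a_k = -4, -10, -19/2, -105/4, -739/32, -4859/64, -10039/256, -131121/512, 395485/8192, …
ICs: h(0) = -4.

f: a_k = 2, 3, -9/4, 27/8, -405/64, 1701/128, -15309/512, 72171/1024, -2814669/16384, …
g: a_k = -2, -2, -4, -6, -10, -16, -26, -42, -68, …
h₀=f·g: eliminate ⇒ L₀, order ≤ 1·1.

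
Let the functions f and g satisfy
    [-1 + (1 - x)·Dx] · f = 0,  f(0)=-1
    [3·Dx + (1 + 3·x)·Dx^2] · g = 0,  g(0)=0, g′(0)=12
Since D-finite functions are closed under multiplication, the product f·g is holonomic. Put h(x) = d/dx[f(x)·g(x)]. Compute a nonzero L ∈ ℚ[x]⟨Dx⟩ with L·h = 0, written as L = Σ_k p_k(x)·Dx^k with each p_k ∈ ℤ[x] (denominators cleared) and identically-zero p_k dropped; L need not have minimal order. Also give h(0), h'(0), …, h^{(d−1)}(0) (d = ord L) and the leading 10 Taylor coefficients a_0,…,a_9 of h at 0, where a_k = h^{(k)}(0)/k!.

f: a_k = -1, -1, -1, -1, -1, -1, -1, -1, -1, -1, …
g: a_k = 0, 12, -18, 36, -81, 972/5, -486, 8748/7, -6561/2, 8748, …
f·g: L₀ = L_f ⊗_s L_g, ord ≤ 1·2.
h=h₀': d/dx-closure on L₀ ⇒ L.
L = 12 + (-3 + 15·x)·Dx + (-1 - 2·x + 3·x^2)·Dx^2  (order 2).
h: a_k = -12, 12, -90, 204, -717, 10278/5, -31749/5, 664548/35, -4016007/70, 1207149/7, …
ICs: h(0) = -12, h′(0) = 12.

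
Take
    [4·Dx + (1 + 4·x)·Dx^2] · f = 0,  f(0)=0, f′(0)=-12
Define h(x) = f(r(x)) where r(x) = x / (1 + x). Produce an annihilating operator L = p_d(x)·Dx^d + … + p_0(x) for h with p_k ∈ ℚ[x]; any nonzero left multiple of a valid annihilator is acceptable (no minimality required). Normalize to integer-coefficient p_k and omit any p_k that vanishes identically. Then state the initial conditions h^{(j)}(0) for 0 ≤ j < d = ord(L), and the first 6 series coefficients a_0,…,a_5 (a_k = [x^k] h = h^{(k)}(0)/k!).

L = (6 + 10·x)·Dx + (1 + 6·x + 5·x^2)·Dx^2  (order 2).
h: a_k = 0, -12, 36, -124, 468, -9372/5, …
ICs: h(0) = 0, h′(0) = -12.

f: a_k = 0, -12, 24, -64, 192, -3072/5, …
Change of var in L_f (x↦r) gives L₀.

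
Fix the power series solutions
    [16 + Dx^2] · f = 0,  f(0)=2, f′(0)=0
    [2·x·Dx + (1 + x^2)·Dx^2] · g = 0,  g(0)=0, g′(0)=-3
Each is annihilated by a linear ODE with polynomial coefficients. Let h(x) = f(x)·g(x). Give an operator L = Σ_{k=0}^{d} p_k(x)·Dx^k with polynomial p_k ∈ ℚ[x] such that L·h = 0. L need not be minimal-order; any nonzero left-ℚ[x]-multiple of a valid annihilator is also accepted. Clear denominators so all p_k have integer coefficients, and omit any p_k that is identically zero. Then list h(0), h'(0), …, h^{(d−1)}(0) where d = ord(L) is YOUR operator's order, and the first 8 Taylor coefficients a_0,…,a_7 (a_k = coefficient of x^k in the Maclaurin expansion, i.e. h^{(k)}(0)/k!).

f: a_k = 2, 0, -16, 0, 64/3, 0, -512/45, 0, …
g: a_k = 0, -3, 0, 1, 0, -3/5, 0, 3/7, …
Product ⇒ symmetric product L₀, ord ≤ 4.
L = (5440 + 19136·x^2 + 25856·x^4 + 16384·x^6 + 4096·x^8) + (1152·x + 3200·x^3 + 3072·x^5 + 1024·x^7)·Dx + (612 + 2252·x^2 + 3168·x^4 + 2048·x^6 + 512·x^8)·Dx^2 + (72·x + 200·x^3 + 192·x^5 + 64·x^7)·Dx^3 + (17 + 66·x^2 + 97·x^4 + 64·x^6 + 16·x^8)·Dx^4  (order 4).
h: a_k = 0, -6, 0, 50, 0, -406/5, 0, 6922/105, …
ICs: h(0) = 0, h′(0) = -6, h′′(0) = 0, h′′′(0) = 300.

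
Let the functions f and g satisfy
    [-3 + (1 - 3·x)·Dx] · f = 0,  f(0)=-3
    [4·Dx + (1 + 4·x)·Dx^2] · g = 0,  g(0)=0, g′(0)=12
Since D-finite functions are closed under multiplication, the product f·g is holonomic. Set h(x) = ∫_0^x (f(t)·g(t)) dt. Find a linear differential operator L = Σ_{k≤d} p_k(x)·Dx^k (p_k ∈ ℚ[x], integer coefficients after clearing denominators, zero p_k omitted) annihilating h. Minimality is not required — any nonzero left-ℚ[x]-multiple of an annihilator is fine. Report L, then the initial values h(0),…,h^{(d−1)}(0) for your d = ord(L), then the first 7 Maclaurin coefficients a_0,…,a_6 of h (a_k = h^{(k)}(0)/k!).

f: a_k = -3, -9, -27, -81, -243, -729, -2187, …
g: a_k = 0, 12, -24, 64, -192, 3072/5, -2048, …
f·g: L₀ = L_f ⊗_s L_g, ord ≤ 1·2.
Integrate: L := L₀·Dx.
L = 12·Dx + (2 + 36·x)·Dx^2 + (-1 - x + 12·x^2)·Dx^3  (order 3).
h: a_k = 0, 0, -18, -12, -75, -324/5, -2346/5, …
ICs: h(0) = 0, h′(0) = 0, h′′(0) = -36.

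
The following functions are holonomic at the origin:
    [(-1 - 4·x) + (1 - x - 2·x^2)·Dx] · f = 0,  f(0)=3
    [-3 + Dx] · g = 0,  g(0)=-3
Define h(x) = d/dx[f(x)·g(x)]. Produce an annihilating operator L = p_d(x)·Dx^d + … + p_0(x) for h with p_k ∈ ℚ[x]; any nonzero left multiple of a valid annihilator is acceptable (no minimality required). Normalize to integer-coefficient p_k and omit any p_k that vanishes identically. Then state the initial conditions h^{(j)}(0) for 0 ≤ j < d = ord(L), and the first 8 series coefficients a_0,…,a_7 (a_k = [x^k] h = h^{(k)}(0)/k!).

L = (21 + 12·x - 39·x^2 - 12·x^3 + 36·x^4) + (-4 + 3·x + 15·x^2 - 4·x^3 - 12·x^4)·Dx  (order 1).
h: a_k = -36, -189, -621, -3411/2, -4293, -412911/40, -963639/40, -30840129/560, …
ICs: h(0) = -36.

f: a_k = 3, 3, 9, 15, 33, 63, 129, 255, …
g: a_k = -3, -9, -27/2, -27/2, -81/8, -243/40, -243/80, -729/560, …
h₀=f·g: eliminate ⇒ L₀, order ≤ 1·1.
h₀' ⇒ L via d/dx closure of L₀.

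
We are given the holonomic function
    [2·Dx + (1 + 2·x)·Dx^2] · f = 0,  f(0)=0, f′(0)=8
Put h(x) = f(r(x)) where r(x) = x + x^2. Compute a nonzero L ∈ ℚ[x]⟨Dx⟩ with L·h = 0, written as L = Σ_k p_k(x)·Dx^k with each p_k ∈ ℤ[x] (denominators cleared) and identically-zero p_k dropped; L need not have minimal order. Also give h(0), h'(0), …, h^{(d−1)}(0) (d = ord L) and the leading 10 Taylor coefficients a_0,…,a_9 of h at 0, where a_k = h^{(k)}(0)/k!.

L = (4·x + 4·x^2)·Dx + (1 + 4·x + 6·x^2 + 4·x^3)·Dx^2  (order 2).
h: a_k = 0, 8, 0, -16/3, 8, -32/5, 0, 64/7, -16, 128/9, …
ICs: h(0) = 0, h′(0) = 8.

f: a_k = 0, 8, -8, 32/3, -16, 128/5, -128/3, 512/7, -128, 2048/9, …
L₀ from L_f via x↦r, Dx↦r'^{-1}Dx.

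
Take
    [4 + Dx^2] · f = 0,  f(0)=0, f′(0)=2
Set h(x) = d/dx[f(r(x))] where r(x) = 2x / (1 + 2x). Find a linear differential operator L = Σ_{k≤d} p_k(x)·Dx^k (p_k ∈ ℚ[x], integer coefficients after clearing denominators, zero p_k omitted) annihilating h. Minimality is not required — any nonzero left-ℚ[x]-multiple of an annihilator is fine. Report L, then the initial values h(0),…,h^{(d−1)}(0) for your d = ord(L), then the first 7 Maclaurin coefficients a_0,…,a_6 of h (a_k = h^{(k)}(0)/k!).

L = (40 + 96·x + 96·x^2) + (12 + 72·x + 144·x^2 + 96·x^3)·Dx + (1 + 8·x + 24·x^2 + 32·x^3 + 16·x^4)·Dx^2  (order 2).
h: a_k = 4, -16, 16, 128, -2752/3, 3840, -565504/45, …
ICs: h(0) = 4, h′(0) = -16.

f: a_k = 0, 2, 0, -4/3, 0, 4/15, 0, …
h₀=f(r): pull back L_f along r ⇒ L₀.
Derive L from L₀ (diff closure).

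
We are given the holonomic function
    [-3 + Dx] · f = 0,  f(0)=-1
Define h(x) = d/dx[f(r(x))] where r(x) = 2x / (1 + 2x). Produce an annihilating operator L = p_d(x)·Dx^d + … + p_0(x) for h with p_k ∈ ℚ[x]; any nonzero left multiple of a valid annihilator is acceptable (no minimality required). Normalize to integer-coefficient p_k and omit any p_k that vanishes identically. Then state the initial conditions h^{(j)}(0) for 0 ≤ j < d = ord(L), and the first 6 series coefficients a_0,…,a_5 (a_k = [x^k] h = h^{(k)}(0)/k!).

f: a_k = -1, -3, -9/2, -9/2, -27/8, -81/40, …
L₀ from L_f via x↦r, Dx↦r'^{-1}Dx.
Derive L from L₀ (diff closure).
L = (2 - 8·x) + (-1 - 4·x - 4·x^2)·Dx  (order 1).
h: a_k = -6, -12, 36, -24, -84, 1656/5, …
ICs: h(0) = -6.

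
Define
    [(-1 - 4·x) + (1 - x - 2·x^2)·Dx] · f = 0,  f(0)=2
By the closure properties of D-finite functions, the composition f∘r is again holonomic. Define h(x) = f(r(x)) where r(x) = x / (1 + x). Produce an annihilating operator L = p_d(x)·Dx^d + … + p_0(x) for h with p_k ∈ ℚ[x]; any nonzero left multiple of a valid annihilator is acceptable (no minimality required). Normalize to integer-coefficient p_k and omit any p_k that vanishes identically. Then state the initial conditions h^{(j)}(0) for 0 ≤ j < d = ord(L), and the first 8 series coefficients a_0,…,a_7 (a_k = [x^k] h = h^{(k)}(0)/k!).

L = (1 + 5·x) + (-1 - 2·x + x^2 + 2·x^3)·Dx  (order 1).
h: a_k = 2, 2, 4, 0, 8, -8, 24, -40, …
ICs: h(0) = 2.

f: a_k = 2, 2, 6, 10, 22, 42, 86, 170, …
h₀=f(r): pull back L_f along r ⇒ L₀.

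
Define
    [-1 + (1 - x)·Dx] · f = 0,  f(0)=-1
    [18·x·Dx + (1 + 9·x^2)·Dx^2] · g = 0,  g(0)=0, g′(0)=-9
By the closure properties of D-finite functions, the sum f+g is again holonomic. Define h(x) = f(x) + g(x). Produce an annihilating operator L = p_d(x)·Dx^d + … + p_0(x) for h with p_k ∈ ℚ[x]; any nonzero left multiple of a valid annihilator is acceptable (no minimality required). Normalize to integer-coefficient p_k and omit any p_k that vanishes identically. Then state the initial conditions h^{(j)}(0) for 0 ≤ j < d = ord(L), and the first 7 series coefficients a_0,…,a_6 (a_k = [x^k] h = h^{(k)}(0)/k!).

L = (-18 + 72·x + 486·x^2)·Dx + (12 - 18·x - 180·x^2 + 486·x^3)·Dx^2 + (-1 - 8·x - 72·x^3 + 81·x^4)·Dx^3  (order 3).
h: a_k = -1, -10, -1, 26, -1, -734/5, -1, …
ICs: h(0) = -1, h′(0) = -10, h′′(0) = -2.

f: a_k = -1, -1, -1, -1, -1, -1, -1, …
g: a_k = 0, -9, 0, 27, 0, -729/5, 0, …
f+g: L₀ = lclm(L_f,L_g), ord ≤ 1+2.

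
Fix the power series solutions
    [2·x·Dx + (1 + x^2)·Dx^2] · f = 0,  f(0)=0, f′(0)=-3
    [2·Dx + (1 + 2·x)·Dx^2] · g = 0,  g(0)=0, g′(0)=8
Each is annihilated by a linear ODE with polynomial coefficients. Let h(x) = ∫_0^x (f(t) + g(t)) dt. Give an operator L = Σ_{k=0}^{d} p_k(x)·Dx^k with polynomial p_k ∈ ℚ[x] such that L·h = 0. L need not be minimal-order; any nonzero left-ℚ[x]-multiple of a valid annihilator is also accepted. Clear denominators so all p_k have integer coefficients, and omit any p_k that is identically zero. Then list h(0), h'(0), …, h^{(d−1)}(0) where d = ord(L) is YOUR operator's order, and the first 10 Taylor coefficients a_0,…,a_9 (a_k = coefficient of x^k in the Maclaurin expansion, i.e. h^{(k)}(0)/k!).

L = (-2 - 12·x + 6·x^2 + 4·x^3)·Dx^2 + (-5 - 4·x - 9·x^2 + 12·x^3 + 8·x^4)·Dx^3 + (-1 - x + 2·x^2 + x^3 + 3·x^4 + 2·x^5)·Dx^4  (order 4).
h: a_k = 0, 0, 5/2, -8/3, 35/12, -16/5, 25/6, -128/21, 515/56, -128/9, …
ICs: h(0) = 0, h′(0) = 0, h′′(0) = 5, h′′′(0) = -16.

f: a_k = 0, -3, 0, 1, 0, -3/5, 0, 3/7, 0, -1/3, …
g: a_k = 0, 8, -8, 32/3, -16, 128/5, -128/3, 512/7, -128, 2048/9, …
Weyl lclm of L_f,L_g ⇒ L₀ (ord ≤ 4).
h=∫₀ˣh₀: take L = L₀·Dx.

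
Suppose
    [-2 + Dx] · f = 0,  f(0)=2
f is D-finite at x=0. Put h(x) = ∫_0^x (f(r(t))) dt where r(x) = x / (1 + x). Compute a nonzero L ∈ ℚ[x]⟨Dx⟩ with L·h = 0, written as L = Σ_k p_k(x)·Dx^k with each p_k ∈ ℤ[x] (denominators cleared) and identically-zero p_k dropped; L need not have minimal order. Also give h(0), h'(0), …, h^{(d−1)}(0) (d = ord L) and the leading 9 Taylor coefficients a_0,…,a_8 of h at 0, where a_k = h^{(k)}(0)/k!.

f: a_k = 2, 4, 4, 8/3, 4/3, 8/15, 8/45, 16/315, 4/315, …
Change of var in L_f (x↦r) gives L₀.
Integrate: L := L₀·Dx.
L = -2·Dx + (1 + 2·x + x^2)·Dx^2  (order 2).
h: a_k = 0, 2, 2, 0, -1/3, 4/15, -2/15, 8/315, 5/126, …
ICs: h(0) = 0, h′(0) = 2.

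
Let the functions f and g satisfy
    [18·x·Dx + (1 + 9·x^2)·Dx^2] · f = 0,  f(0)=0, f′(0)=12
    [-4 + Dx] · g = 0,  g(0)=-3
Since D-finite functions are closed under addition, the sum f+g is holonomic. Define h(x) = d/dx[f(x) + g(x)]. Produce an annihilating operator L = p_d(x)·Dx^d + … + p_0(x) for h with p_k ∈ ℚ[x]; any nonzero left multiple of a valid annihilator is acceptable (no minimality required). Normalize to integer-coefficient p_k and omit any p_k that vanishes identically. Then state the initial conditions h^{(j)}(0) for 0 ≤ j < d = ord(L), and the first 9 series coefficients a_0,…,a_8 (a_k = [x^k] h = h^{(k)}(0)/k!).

L = (36 - 144·x - 972·x^2 - 1296·x^3) + (-17 + 99·x^2 - 648·x^4)·Dx + (2 + 9·x + 36·x^2 + 81·x^3 + 162·x^4)·Dx^2  (order 2).
h: a_k = 0, -48, -204, -128, 844, -512/5, -132244/15, -4096/105, 8264812/105, …
ICs: h(0) = 0, h′(0) = -48.

f: a_k = 0, 12, 0, -36, 0, 972/5, 0, -8748/7, 0, …
g: a_k = -3, -12, -24, -32, -32, -128/5, -256/15, -1024/105, -512/105, …
Weyl lclm of L_f,L_g ⇒ L₀ (ord ≤ 3).
Derive L from L₀ (diff closure).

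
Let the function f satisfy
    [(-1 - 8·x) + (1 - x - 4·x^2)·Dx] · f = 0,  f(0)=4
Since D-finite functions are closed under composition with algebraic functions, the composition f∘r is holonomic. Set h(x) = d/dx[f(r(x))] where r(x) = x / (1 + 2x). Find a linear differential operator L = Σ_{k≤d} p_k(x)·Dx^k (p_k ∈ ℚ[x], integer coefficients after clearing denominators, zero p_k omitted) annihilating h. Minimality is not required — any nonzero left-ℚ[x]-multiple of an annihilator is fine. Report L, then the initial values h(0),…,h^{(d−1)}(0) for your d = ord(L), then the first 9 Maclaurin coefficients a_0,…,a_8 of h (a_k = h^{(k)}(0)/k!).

L = (6 + 12·x + 72·x^2 + 80·x^3) + (-1 - 15·x - 54·x^2 - 36·x^3 + 40·x^4)·Dx  (order 1).
h: a_k = 4, 24, -84, 432, -1900, 8136, -33796, 137568, -551196, …
ICs: h(0) = 4.

f: a_k = 4, 4, 20, 36, 116, 260, 724, 1764, 4660, …
Substitute x→r, Dx→(1/r')Dx; clear ⇒ L₀.
Differentiate: ansatz ord ≤ ord L₀ ⇒ L.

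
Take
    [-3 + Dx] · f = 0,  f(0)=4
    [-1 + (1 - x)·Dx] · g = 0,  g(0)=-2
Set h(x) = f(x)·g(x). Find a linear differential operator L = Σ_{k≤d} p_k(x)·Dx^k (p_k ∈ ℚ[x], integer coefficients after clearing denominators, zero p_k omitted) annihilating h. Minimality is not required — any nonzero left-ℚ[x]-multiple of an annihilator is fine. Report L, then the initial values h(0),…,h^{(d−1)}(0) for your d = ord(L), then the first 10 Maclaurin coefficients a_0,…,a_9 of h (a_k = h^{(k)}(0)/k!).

L = (4 - 3·x) + (-1 + x)·Dx  (order 1).
h: a_k = -8, -32, -68, -104, -131, -736/5, -1553/10, -5557/35, -89641/560, -22471/140, …
ICs: h(0) = -8.

f: a_k = 4, 12, 18, 18, 27/2, 81/10, 81/20, 243/140, 729/1120, 243/1120, …
g: a_k = -2, -2, -2, -2, -2, -2, -2, -2, -2, -2, …
Product ⇒ symmetric product L₀, ord ≤ 1.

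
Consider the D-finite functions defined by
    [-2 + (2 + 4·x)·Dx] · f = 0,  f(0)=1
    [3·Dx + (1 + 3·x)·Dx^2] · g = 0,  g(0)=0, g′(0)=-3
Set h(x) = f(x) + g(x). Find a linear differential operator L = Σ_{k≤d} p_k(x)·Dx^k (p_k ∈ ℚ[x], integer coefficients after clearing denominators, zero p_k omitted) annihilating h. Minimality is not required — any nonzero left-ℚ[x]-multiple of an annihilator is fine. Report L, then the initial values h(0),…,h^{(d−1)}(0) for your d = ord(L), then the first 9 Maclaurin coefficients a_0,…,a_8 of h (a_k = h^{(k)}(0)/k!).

f: a_k = 1, 1, -1/2, 1/2, -5/8, 7/8, -21/16, 33/16, -429/128, …
g: a_k = 0, -3, 9/2, -9, 81/4, -243/5, 243/2, -2187/7, 6561/8, …
h₀=f+g: left-lcm gives L₀, ord ≤ 3.
L = (9 + 9·x)·Dx + (15 + 54·x + 45·x^2)·Dx^2 + (2 + 13·x + 27·x^2 + 18·x^3)·Dx^3  (order 3).
h: a_k = 1, -2, 4, -17/2, 157/8, -1909/40, 1923/16, -34761/112, 104547/128, …
ICs: h(0) = 1, h′(0) = -2, h′′(0) = 8.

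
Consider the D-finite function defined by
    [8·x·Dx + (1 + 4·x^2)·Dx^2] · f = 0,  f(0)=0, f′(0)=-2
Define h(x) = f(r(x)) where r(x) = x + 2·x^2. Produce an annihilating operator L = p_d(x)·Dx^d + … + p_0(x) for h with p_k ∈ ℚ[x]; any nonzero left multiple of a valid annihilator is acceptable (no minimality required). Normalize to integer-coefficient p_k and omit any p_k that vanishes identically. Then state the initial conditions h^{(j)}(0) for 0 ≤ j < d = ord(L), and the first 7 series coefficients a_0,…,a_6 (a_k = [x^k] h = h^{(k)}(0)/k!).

f: a_k = 0, -2, 0, 8/3, 0, -32/5, 0, …
L₀ from L_f via x↦r, Dx↦r'^{-1}Dx.
L = (-4 + 8·x + 64·x^2 + 192·x^3 + 192·x^4)·Dx + (1 + 4·x + 4·x^2 + 32·x^3 + 80·x^4 + 64·x^5)·Dx^2  (order 2).
h: a_k = 0, -2, -4, 8/3, 16, 128/5, -128/3, …
ICs: h(0) = 0, h′(0) = -2.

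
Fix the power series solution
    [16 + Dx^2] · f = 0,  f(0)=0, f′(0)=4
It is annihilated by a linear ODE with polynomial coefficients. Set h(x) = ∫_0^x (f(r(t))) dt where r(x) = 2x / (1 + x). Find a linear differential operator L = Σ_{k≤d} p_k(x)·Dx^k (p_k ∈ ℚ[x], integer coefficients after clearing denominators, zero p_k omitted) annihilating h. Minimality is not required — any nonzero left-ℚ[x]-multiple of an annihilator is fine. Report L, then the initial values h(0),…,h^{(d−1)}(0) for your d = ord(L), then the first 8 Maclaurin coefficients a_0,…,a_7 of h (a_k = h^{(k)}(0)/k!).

f: a_k = 0, 4, 0, -32/3, 0, 128/15, 0, -1024/315, …
L₀ from L_f via x↦r, Dx↦r'^{-1}Dx.
∫: right-multiply L₀ by Dx.
L = 64·Dx + (2 + 6·x + 6·x^2 + 2·x^3)·Dx^2 + (1 + 4·x + 6·x^2 + 4·x^3 + x^4)·Dx^3  (order 3).
h: a_k = 0, 0, 4, -8/3, -58/3, 248/5, -1732/45, -520/7, …
ICs: h(0) = 0, h′(0) = 0, h′′(0) = 8.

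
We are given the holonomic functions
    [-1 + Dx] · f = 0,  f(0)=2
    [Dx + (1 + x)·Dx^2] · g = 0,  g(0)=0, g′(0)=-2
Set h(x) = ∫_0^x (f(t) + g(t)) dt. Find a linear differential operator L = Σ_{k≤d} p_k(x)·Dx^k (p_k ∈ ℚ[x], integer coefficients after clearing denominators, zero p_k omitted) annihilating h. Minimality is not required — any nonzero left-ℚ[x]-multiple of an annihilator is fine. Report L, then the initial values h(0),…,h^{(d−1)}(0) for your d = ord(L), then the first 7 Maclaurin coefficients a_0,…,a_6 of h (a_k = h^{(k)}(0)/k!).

L = (-3 - x)·Dx^2 + (1 - 2·x - x^2)·Dx^3 + (2 + 3·x + x^2)·Dx^4  (order 4).
h: a_k = 0, 2, 0, 2/3, -1/12, 7/60, -23/360, …
ICs: h(0) = 0, h′(0) = 2, h′′(0) = 0, h′′′(0) = 4.

f: a_k = 2, 2, 1, 1/3, 1/12, 1/60, 1/360, …
g: a_k = 0, -2, 1, -2/3, 1/2, -2/5, 1/3, …
h₀=f+g: left-lcm gives L₀, ord ≤ 3.
h=∫h₀ ⇒ L = L₀·Dx.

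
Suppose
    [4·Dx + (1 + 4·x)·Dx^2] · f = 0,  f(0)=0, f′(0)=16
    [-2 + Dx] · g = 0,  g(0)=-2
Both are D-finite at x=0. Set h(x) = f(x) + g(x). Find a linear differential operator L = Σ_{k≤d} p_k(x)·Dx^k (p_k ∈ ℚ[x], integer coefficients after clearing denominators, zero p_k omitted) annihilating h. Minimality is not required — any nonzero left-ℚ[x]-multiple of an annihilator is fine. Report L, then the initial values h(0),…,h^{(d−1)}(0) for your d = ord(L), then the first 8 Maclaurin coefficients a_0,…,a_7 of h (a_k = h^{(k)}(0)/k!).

f: a_k = 0, 16, -32, 256/3, -256, 4096/5, -8192/3, 65536/7, …
g: a_k = -2, -4, -4, -8/3, -4/3, -8/15, -8/45, -16/315, …
h₀=f+g: left-lcm gives L₀, ord ≤ 3.
L = (-40 - 32·x)·Dx + (14 - 16·x - 32·x^2)·Dx^2 + (3 + 16·x + 16·x^2)·Dx^3  (order 3).
h: a_k = -2, 12, -36, 248/3, -772/3, 2456/3, -122888/45, 2949104/315, …
ICs: h(0) = -2, h′(0) = 12, h′′(0) = -72.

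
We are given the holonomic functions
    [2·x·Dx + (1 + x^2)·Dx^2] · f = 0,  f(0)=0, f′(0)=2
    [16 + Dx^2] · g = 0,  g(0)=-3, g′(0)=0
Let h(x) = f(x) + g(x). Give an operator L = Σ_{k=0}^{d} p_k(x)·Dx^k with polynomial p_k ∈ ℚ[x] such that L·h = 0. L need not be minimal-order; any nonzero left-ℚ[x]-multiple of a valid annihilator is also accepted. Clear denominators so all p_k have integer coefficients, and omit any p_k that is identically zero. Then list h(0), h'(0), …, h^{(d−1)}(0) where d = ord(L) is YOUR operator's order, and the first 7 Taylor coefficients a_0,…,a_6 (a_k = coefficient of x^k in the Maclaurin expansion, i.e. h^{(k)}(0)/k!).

L = (64·x + 704·x^3 + 256·x^5)·Dx + (112 + 416·x^2 + 432·x^4 + 128·x^6)·Dx^2 + (4·x + 44·x^3 + 16·x^5)·Dx^3 + (7 + 26·x^2 + 27·x^4 + 8·x^6)·Dx^4  (order 4).
h: a_k = -3, 2, 24, -2/3, -32, 2/5, 256/15, …
ICs: h(0) = -3, h′(0) = 2, h′′(0) = 48, h′′′(0) = -4.

f: a_k = 0, 2, 0, -2/3, 0, 2/5, 0, …
g: a_k = -3, 0, 24, 0, -32, 0, 256/15, …
f+g: L₀ = lclm(L_f,L_g), ord ≤ 2+2.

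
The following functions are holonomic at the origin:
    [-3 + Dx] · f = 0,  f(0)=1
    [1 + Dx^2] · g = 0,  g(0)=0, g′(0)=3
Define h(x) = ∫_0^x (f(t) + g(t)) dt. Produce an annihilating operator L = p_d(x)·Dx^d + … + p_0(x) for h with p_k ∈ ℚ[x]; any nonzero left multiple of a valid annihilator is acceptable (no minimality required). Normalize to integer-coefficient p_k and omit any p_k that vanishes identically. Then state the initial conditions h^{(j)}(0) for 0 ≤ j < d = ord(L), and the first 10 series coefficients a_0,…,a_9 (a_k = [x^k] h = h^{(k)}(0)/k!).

L = -3·Dx + Dx^2 - 3·Dx^3 + Dx^4  (order 4).
h: a_k = 0, 1, 3, 3/2, 1, 27/40, 41/120, 81/560, 13/240, 81/4480, …
ICs: h(0) = 0, h′(0) = 1, h′′(0) = 6, h′′′(0) = 9.

f: a_k = 1, 3, 9/2, 9/2, 27/8, 81/40, 81/80, 243/560, 729/4480, 243/4480, …
g: a_k = 0, 3, 0, -1/2, 0, 1/40, 0, -1/1680, 0, 1/120960, …
L₀ := lclm(L_f,L_g); ord L₀ ≤ 1+2.
Integrate: L := L₀·Dx.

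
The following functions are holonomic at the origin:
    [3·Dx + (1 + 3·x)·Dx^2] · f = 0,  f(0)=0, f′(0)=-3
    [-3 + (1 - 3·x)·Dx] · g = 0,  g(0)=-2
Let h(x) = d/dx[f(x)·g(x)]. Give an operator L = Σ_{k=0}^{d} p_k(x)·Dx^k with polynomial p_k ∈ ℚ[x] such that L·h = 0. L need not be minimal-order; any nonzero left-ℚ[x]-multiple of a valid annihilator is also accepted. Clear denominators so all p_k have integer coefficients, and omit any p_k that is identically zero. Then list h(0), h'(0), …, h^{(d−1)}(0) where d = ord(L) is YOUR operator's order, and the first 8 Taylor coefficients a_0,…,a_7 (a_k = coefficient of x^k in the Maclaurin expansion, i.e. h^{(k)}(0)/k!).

f: a_k = 0, -3, 9/2, -9, 81/4, -243/5, 243/2, -2187/7, …
g: a_k = -2, -6, -18, -54, -162, -486, -1458, -4374, …
Sym-product of L_f,L_g gives L₀ (≤ ord 2).
h₀' ⇒ L via d/dx closure of L₀.
L = 36 + (3 + 45·x)·Dx + (-1 + 9·x^2)·Dx^2  (order 2).
h: a_k = 6, 18, 135, 378, 3807/2, 26973/5, 232551/10, 2331342/35, …
ICs: h(0) = 6, h′(0) = 18.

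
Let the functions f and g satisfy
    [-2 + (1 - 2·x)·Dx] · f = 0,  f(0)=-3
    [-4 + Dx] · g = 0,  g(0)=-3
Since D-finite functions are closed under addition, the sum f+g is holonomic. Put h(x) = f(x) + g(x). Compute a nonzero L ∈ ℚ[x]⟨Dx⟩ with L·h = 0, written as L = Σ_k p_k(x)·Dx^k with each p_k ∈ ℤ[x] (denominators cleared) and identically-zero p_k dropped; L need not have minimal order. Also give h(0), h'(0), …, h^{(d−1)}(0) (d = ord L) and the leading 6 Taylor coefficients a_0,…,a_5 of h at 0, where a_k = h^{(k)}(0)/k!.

f: a_k = -3, -6, -12, -24, -48, -96, …
g: a_k = -3, -12, -24, -32, -32, -128/5, …
h₀=f+g: left-lcm gives L₀, ord ≤ 2.
L = -32·x + (-4 + 32·x - 32·x^2)·Dx + (1 - 6·x + 8·x^2)·Dx^2  (order 2).
h: a_k = -6, -18, -36, -56, -80, -608/5, …
ICs: h(0) = -6, h′(0) = -18.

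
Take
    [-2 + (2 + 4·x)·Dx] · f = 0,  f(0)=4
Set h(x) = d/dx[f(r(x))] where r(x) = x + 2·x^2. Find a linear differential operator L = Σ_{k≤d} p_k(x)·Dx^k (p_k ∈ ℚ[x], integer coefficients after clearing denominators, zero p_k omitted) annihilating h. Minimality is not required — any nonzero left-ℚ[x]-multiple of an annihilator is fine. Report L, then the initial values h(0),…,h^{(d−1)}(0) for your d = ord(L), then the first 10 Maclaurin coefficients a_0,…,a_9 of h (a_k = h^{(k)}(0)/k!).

L = 3 + (-1 - 6·x - 12·x^2 - 16·x^3)·Dx  (order 1).
h: a_k = 4, 12, -18, 6, 75/2, -171/2, 147/4, 867/4, -17037/32, 7905/32, …
ICs: h(0) = 4.

f: a_k = 4, 4, -2, 2, -5/2, 7/2, -21/4, 33/4, -429/32, 715/32, …
Substitute x→r, Dx→(1/r')Dx; clear ⇒ L₀.
h₀' ⇒ L via d/dx closure of L₀.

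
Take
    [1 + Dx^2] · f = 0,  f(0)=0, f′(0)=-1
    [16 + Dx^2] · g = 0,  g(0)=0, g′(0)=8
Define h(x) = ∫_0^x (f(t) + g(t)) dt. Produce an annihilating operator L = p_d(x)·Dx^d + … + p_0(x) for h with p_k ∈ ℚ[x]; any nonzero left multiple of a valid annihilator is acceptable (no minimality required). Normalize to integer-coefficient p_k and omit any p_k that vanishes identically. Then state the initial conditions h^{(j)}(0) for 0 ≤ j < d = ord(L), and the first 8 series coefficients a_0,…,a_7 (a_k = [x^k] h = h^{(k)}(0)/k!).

f: a_k = 0, -1, 0, 1/6, 0, -1/120, 0, 1/5040, …
g: a_k = 0, 8, 0, -64/3, 0, 256/15, 0, -2048/315, …
Sum ⇒ L₀ = lclm(L_f,L_g) in ℚ(x)⟨Dx⟩.
h=∫₀ˣh₀: take L = L₀·Dx.
L = 16·Dx + 17·Dx^3 + Dx^5  (order 5).
h: a_k = 0, 0, 7/2, 0, -127/24, 0, 2047/720, 0, …
ICs: h(0) = 0, h′(0) = 0, h′′(0) = 7, h′′′(0) = 0, h′′′′(0) = -127.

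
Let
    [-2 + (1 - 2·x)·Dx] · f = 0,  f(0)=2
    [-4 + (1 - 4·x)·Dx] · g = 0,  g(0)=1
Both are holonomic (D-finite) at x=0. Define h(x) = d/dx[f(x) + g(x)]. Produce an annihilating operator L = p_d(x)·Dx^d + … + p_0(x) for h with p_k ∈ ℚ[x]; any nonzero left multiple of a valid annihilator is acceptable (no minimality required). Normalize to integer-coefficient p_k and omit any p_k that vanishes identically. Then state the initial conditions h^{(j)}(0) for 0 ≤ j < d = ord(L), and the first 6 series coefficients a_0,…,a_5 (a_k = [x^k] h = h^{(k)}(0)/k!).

f: a_k = 2, 4, 8, 16, 32, 64, …
g: a_k = 1, 4, 16, 64, 256, 1024, …
f+g: L₀ = lclm(L_f,L_g), ord ≤ 1+1.
Differentiate: ansatz ord ≤ ord L₀ ⇒ L.
L = 48 + (-18 + 48·x)·Dx + (1 - 6·x + 8·x^2)·Dx^2  (order 2).
h: a_k = 8, 48, 240, 1152, 5440, 25344, …
ICs: h(0) = 8, h′(0) = 48.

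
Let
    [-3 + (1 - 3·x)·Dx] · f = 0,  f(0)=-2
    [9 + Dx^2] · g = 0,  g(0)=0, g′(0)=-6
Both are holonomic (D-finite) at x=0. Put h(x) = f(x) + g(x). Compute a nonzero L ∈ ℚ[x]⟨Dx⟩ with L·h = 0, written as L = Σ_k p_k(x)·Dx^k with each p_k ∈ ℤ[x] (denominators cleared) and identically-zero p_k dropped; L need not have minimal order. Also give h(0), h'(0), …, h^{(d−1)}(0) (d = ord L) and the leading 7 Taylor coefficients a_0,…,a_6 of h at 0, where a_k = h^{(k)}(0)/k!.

L = (63 - 54·x + 81·x^2) + (-9 + 45·x - 81·x^2 + 81·x^3)·Dx + (7 - 6·x + 9·x^2)·Dx^2 + (-1 + 5·x - 9·x^2 + 9·x^3)·Dx^3  (order 3).
h: a_k = -2, -12, -18, -45, -162, -9801/20, -1458, …
ICs: h(0) = -2, h′(0) = -12, h′′(0) = -36.

f: a_k = -2, -6, -18, -54, -162, -486, -1458, …
g: a_k = 0, -6, 0, 9, 0, -81/20, 0, …
h₀=f+g: left-lcm gives L₀, ord ≤ 3.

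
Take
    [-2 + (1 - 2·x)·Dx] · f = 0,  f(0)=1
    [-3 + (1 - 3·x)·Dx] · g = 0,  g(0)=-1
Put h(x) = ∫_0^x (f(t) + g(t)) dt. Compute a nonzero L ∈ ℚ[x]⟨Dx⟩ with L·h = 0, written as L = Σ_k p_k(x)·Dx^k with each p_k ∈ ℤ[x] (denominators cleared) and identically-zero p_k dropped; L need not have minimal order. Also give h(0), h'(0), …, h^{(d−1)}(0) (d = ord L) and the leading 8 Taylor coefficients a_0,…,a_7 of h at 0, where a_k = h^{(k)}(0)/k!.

L = -12·Dx + (10 - 24·x)·Dx^2 + (-1 + 5·x - 6·x^2)·Dx^3  (order 3).
h: a_k = 0, 0, -1/2, -5/3, -19/4, -13, -211/6, -95, …
ICs: h(0) = 0, h′(0) = 0, h′′(0) = -1.

f: a_k = 1, 2, 4, 8, 16, 32, 64, 128, …
g: a_k = -1, -3, -9, -27, -81, -243, -729, -2187, …
Sum ⇒ L₀ = lclm(L_f,L_g) in ℚ(x)⟨Dx⟩.
∫: right-multiply L₀ by Dx.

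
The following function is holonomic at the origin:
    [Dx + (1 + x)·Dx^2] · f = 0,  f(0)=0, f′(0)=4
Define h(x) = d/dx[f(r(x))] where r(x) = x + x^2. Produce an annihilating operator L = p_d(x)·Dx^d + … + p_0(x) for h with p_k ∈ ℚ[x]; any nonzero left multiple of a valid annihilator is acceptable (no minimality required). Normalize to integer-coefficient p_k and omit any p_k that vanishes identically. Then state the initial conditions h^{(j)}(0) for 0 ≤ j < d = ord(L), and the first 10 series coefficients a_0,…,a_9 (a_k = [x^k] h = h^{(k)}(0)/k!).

L = (-1 + 2·x + 2·x^2) + (1 + 3·x + 3·x^2 + 2·x^3)·Dx  (order 1).
h: a_k = 4, 4, -8, 4, 4, -8, 4, 4, -8, 4, …
ICs: h(0) = 4.

f: a_k = 0, 4, -2, 4/3, -1, 4/5, -2/3, 4/7, -1/2, 4/9, …
h₀=f(r): pull back L_f along r ⇒ L₀.
h=h₀': d/dx-closure on L₀ ⇒ L.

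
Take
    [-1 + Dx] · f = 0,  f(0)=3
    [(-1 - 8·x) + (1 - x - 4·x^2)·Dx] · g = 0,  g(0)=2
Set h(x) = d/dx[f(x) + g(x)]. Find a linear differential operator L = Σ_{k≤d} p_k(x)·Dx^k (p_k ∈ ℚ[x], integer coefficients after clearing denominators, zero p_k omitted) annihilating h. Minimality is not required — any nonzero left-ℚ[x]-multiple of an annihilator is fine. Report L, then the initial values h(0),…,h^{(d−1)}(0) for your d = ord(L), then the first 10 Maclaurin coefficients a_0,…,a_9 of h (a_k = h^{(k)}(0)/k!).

f: a_k = 3, 3, 3/2, 1/2, 1/8, 1/40, 1/240, 1/1680, 1/13440, 1/120960, …
g: a_k = 2, 2, 10, 18, 58, 130, 362, 882, 2330, 5858, …
h₀=f+g: left-lcm gives L₀, ord ≤ 2.
h₀' ⇒ L via d/dx closure of L₀.
L = (44 + 466·x + 544·x^2 + 1728·x^3 + 384·x^4) + (-53 - 474·x - 599·x^2 - 1584·x^3 + 80·x^4 + 128·x^5)·Dx + (9 + 8·x + 55·x^2 - 144·x^3 - 464·x^4 - 128·x^5)·Dx^2  (order 2).
h: a_k = 5, 23, 111/2, 465/2, 5201/8, 86881/40, 1481761/240, 31315201/1680, 708583681/13440, 18359308801/120960, …
ICs: h(0) = 5, h′(0) = 23.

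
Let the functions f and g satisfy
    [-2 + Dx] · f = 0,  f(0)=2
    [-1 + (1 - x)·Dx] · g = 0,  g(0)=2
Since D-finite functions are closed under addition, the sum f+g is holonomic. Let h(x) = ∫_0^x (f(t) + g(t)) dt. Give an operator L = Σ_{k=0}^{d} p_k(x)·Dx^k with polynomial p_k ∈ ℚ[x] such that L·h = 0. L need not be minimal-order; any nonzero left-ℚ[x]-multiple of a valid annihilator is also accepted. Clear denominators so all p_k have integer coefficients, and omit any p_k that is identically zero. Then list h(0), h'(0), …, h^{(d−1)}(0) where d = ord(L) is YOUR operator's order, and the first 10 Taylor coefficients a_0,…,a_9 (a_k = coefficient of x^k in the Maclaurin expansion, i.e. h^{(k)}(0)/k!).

f: a_k = 2, 4, 4, 8/3, 4/3, 8/15, 8/45, 16/315, 4/315, 8/2835, …
g: a_k = 2, 2, 2, 2, 2, 2, 2, 2, 2, 2, …
f+g: L₀ = lclm(L_f,L_g), ord ≤ 1+1.
∫: right-multiply L₀ by Dx.
L = 4·x·Dx + (2 - 8·x + 4·x^2)·Dx^2 + (-1 + 3·x - 2·x^2)·Dx^3  (order 3).
h: a_k = 0, 4, 3, 2, 7/6, 2/3, 19/45, 14/45, 323/1260, 634/2835, …
ICs: h(0) = 0, h′(0) = 4, h′′(0) = 6.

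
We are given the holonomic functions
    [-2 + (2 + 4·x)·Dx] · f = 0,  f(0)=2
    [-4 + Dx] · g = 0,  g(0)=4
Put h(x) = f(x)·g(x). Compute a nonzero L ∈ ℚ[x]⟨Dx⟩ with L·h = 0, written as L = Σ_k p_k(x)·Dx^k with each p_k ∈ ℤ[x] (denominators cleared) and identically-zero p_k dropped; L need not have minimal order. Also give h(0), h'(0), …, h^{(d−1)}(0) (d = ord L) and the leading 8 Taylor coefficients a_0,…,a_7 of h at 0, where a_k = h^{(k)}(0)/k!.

L = (-5 - 8·x) + (1 + 2·x)·Dx  (order 1).
h: a_k = 8, 40, 92, 412/3, 449/3, 1949/15, 1643/18, 36047/630, …
ICs: h(0) = 8.

f: a_k = 2, 2, -1, 1, -5/4, 7/4, -21/8, 33/8, …
g: a_k = 4, 16, 32, 128/3, 128/3, 512/15, 1024/45, 4096/315, …
Sym-product of L_f,L_g gives L₀ (≤ ord 1).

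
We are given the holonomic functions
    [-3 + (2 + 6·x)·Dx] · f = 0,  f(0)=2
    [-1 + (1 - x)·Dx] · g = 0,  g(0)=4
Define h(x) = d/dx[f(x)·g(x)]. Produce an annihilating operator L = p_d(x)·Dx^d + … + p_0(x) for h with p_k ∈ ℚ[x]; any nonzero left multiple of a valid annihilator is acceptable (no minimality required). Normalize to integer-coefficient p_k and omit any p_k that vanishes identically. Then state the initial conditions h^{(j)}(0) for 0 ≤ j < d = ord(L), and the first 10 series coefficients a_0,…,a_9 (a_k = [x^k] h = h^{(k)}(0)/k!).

L = (11 + 90·x + 27·x^2) + (-10 - 26·x + 18·x^2 + 18·x^3)·Dx  (order 1).
h: a_k = 20, 22, 147/2, -13/4, 8375/32, -25827/64, 384671/256, -1935421/512, 91822527/8192, -513690535/16384, …
ICs: h(0) = 20.

f: a_k = 2, 3, -9/4, 27/8, -405/64, 1701/128, -15309/512, 72171/1024, -2814669/16384, 14073345/32768, …
g: a_k = 4, 4, 4, 4, 4, 4, 4, 4, 4, 4, …
Product ⇒ symmetric product L₀, ord ≤ 1.
Differentiate: ansatz ord ≤ ord L₀ ⇒ L.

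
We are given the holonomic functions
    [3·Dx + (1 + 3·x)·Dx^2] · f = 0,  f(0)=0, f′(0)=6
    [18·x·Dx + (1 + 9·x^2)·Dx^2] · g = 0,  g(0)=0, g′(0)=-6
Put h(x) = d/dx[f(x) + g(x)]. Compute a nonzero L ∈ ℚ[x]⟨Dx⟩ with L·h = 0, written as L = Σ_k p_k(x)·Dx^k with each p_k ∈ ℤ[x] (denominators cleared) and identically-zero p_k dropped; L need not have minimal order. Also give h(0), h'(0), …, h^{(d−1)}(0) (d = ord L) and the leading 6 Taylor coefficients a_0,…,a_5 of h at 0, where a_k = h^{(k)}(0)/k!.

L = (-18 - 162·x + 486·x^2 + 486·x^3) + (-12 - 36·x + 972·x^3 + 972·x^4)·Dx + (-1 + 3·x + 18·x^2 + 54·x^3 + 243·x^4 + 243·x^5)·Dx^2  (order 2).
h: a_k = 0, -18, 108, -162, 0, -1458, …
ICs: h(0) = 0, h′(0) = -18.

f: a_k = 0, 6, -9, 18, -81/2, 486/5, …
g: a_k = 0, -6, 0, 18, 0, -486/5, …
L₀ := lclm(L_f,L_g); ord L₀ ≤ 2+2.
Differentiate: ansatz ord ≤ ord L₀ ⇒ L.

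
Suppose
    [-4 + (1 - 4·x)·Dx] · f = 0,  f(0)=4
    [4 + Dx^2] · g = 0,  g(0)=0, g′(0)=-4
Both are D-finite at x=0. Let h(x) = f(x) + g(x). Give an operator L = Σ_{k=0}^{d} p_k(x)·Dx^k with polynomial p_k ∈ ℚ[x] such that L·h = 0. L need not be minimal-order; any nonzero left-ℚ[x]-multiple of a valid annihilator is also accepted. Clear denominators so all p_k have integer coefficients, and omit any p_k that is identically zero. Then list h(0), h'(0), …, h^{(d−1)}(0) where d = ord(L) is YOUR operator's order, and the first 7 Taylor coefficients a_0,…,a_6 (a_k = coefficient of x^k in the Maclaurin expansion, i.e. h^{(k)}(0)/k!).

L = (400 - 128·x + 256·x^2) + (-36 + 176·x - 192·x^2 + 256·x^3)·Dx + (100 - 32·x + 64·x^2)·Dx^2 + (-9 + 44·x - 48·x^2 + 64·x^3)·Dx^3  (order 3).
h: a_k = 4, 12, 64, 776/3, 1024, 61432/15, 16384, …
ICs: h(0) = 4, h′(0) = 12, h′′(0) = 128.

f: a_k = 4, 16, 64, 256, 1024, 4096, 16384, …
g: a_k = 0, -4, 0, 8/3, 0, -8/15, 0, …
Weyl lclm of L_f,L_g ⇒ L₀ (ord ≤ 3).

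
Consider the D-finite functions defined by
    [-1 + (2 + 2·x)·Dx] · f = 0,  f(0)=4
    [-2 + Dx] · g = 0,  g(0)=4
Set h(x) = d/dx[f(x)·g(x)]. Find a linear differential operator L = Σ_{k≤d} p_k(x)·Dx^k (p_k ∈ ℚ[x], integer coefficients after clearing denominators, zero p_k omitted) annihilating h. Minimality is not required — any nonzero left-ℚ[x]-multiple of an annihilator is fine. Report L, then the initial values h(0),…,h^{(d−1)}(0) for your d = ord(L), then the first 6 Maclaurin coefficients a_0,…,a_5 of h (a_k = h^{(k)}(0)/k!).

L = (23 + 40·x + 16·x^2) + (-10 - 18·x - 8·x^2)·Dx  (order 1).
h: a_k = 40, 92, 103, 449/6, 1949/48, 1643/96, …
ICs: h(0) = 40.

f: a_k = 4, 2, -1/2, 1/4, -5/32, 7/64, …
g: a_k = 4, 8, 8, 16/3, 8/3, 16/15, …
Product ⇒ symmetric product L₀, ord ≤ 1.
h=h₀': d/dx-closure on L₀ ⇒ L.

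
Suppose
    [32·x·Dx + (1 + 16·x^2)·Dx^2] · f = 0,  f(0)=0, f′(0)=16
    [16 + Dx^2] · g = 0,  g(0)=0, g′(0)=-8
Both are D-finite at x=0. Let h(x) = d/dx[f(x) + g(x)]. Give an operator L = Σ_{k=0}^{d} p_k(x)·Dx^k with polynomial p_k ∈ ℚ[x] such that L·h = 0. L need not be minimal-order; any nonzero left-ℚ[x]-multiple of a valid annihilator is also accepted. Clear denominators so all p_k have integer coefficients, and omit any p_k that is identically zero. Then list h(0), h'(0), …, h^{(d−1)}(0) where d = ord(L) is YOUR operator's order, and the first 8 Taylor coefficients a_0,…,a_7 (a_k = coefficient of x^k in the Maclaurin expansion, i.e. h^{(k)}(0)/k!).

L = (-5632·x + 114688·x^3 + 131072·x^5) + (-16 + 1792·x^2 + 36864·x^4 + 65536·x^6)·Dx + (-352·x + 7168·x^3 + 8192·x^5)·Dx^2 + (-1 + 112·x^2 + 2304·x^4 + 4096·x^6)·Dx^3  (order 3).
h: a_k = 8, 0, -192, 0, 12032/3, 0, -2947072/45, 0, …
ICs: h(0) = 8, h′(0) = 0, h′′(0) = -384.

f: a_k = 0, 16, 0, -256/3, 0, 4096/5, 0, -65536/7, …
g: a_k = 0, -8, 0, 64/3, 0, -256/15, 0, 2048/315, …
f+g: L₀ = lclm(L_f,L_g), ord ≤ 2+2.
Derive L from L₀ (diff closure).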